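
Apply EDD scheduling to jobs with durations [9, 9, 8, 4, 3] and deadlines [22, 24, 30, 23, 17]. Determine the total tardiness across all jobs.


Sort by due date (EDD order): [(3, 17), (9, 22), (4, 23), (9, 24), (8, 30)]
Compute completion times and tardiness:
  Job 1: p=3, d=17, C=3, tardiness=max(0,3-17)=0
  Job 2: p=9, d=22, C=12, tardiness=max(0,12-22)=0
  Job 3: p=4, d=23, C=16, tardiness=max(0,16-23)=0
  Job 4: p=9, d=24, C=25, tardiness=max(0,25-24)=1
  Job 5: p=8, d=30, C=33, tardiness=max(0,33-30)=3
Total tardiness = 4

4


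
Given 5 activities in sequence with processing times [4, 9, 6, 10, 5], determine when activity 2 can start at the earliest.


Activity 2 starts after activities 1 through 1 complete.
Predecessor durations: [4]
ES = 4 = 4

4


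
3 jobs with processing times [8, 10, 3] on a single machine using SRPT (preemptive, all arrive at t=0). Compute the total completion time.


Since all jobs arrive at t=0, SRPT equals SPT ordering.
SPT order: [3, 8, 10]
Completion times:
  Job 1: p=3, C=3
  Job 2: p=8, C=11
  Job 3: p=10, C=21
Total completion time = 3 + 11 + 21 = 35

35


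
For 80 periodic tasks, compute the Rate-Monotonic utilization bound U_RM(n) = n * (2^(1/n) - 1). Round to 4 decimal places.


Compute 2^(1/80) = 1.0087019838
Subtract 1: 1.0087019838 - 1 = 0.0087019838
Multiply by n: 80 * 0.0087019838 = 0.6961587040
Round to 4 dp: 0.6962

0.6962


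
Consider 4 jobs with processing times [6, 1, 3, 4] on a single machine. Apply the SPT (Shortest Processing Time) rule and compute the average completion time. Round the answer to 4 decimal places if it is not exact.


Sort jobs by processing time (SPT order): [1, 3, 4, 6]
Compute completion times sequentially:
  Job 1: processing = 1, completes at 1
  Job 2: processing = 3, completes at 4
  Job 3: processing = 4, completes at 8
  Job 4: processing = 6, completes at 14
Sum of completion times = 27
Average completion time = 27/4 = 6.75

6.75


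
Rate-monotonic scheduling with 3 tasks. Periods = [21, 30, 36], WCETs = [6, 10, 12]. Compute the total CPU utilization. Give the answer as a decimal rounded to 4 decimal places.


Compute individual utilizations (exact fractions):
  Task 1: C/T = 6/21 = 2/7 (approx. 0.2857)
  Task 2: C/T = 10/30 = 1/3 (approx. 0.3333)
  Task 3: C/T = 12/36 = 1/3 (approx. 0.3333)
Total utilization U = 2/7 + 1/3 + 1/3 = 20/21
Rounded to 4 decimal places: U = 0.9524
RM (Liu & Layland) bound for 3 tasks = 0.779763; compare with U = 20/21 (approx. 0.952381)
bound < U <= 1, so the RM sufficient condition is not met (inconclusive; an exact test such as response-time analysis is needed).

0.9524


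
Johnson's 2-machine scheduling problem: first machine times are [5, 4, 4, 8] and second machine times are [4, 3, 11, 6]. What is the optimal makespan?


Apply Johnson's rule:
  Group 1 (a <= b): [(3, 4, 11)]
  Group 2 (a > b): [(4, 8, 6), (1, 5, 4), (2, 4, 3)]
Optimal job order: [3, 4, 1, 2]
Schedule:
  Job 3: M1 done at 4, M2 done at 15
  Job 4: M1 done at 12, M2 done at 21
  Job 1: M1 done at 17, M2 done at 25
  Job 2: M1 done at 21, M2 done at 28
Makespan = 28

28


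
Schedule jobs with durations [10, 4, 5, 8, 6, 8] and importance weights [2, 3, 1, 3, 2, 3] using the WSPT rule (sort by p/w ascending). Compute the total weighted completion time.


Compute p/w ratios and sort ascending (WSPT): [(4, 3), (8, 3), (8, 3), (6, 2), (10, 2), (5, 1)]
Compute weighted completion times:
  Job (p=4,w=3): C=4, w*C=3*4=12
  Job (p=8,w=3): C=12, w*C=3*12=36
  Job (p=8,w=3): C=20, w*C=3*20=60
  Job (p=6,w=2): C=26, w*C=2*26=52
  Job (p=10,w=2): C=36, w*C=2*36=72
  Job (p=5,w=1): C=41, w*C=1*41=41
Total weighted completion time = 273

273


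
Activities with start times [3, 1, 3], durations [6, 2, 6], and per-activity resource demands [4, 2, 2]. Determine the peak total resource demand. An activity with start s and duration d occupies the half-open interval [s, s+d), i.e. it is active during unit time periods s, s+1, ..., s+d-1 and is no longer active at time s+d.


Each activity i is active on [start_i, start_i + duration_i).
Compute total resource usage per time slot:
  t=0: active resources = [], total = 0
  t=1: active resources = [2], total = 2
  t=2: active resources = [2], total = 2
  t=3: active resources = [4, 2], total = 6
  t=4: active resources = [4, 2], total = 6
  t=5: active resources = [4, 2], total = 6
  t=6: active resources = [4, 2], total = 6
  t=7: active resources = [4, 2], total = 6
  t=8: active resources = [4, 2], total = 6
Peak resource demand = 6

6


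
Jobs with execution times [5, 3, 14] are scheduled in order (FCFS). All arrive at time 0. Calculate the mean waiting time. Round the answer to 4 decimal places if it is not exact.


FCFS order (as given): [5, 3, 14]
Waiting times:
  Job 1: wait = 0
  Job 2: wait = 5
  Job 3: wait = 8
Sum of waiting times = 13
Average waiting time = 13/3 = 4.3333

4.3333


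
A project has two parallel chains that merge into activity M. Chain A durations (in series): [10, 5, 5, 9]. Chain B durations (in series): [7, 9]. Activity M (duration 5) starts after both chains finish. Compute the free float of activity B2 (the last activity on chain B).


ES(B2) = sum of predecessors on chain B = 7
EF(B2) = ES + duration = 7 + 9 = 16
Successor of B2 is M. ES(M) = max(sum(A), sum(B)) = max(29, 16) = 29
Free float = ES(successor) - EF(current) = 29 - 16 = 13

13


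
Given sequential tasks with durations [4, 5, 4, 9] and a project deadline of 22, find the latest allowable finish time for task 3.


LF(activity 3) = deadline - sum of successor durations
Successors: activities 4 through 4 with durations [9]
Sum of successor durations = 9
LF = 22 - 9 = 13

13


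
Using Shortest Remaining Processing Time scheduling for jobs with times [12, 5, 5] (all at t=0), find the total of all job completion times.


Since all jobs arrive at t=0, SRPT equals SPT ordering.
SPT order: [5, 5, 12]
Completion times:
  Job 1: p=5, C=5
  Job 2: p=5, C=10
  Job 3: p=12, C=22
Total completion time = 5 + 10 + 22 = 37

37


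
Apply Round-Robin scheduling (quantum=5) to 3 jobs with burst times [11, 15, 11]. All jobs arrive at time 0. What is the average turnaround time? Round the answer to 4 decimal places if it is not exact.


Time quantum = 5
Execution trace:
  J1 runs 5 units, time = 5
  J2 runs 5 units, time = 10
  J3 runs 5 units, time = 15
  J1 runs 5 units, time = 20
  J2 runs 5 units, time = 25
  J3 runs 5 units, time = 30
  J1 runs 1 units, time = 31
  J2 runs 5 units, time = 36
  J3 runs 1 units, time = 37
Finish times: [31, 36, 37]
Average turnaround = 104/3 = 34.6667

34.6667


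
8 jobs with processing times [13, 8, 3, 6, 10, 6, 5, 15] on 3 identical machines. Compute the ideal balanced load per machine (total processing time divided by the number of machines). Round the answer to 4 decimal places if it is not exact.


Total processing time = 13 + 8 + 3 + 6 + 10 + 6 + 5 + 15 = 66
Number of machines = 3
Ideal balanced load = 66 / 3 = 22.0

22.0


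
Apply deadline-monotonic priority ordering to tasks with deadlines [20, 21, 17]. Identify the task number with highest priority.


Sort tasks by relative deadline (ascending):
  Task 3: deadline = 17
  Task 1: deadline = 20
  Task 2: deadline = 21
Priority order (highest first): [3, 1, 2]
Highest priority task = 3

3


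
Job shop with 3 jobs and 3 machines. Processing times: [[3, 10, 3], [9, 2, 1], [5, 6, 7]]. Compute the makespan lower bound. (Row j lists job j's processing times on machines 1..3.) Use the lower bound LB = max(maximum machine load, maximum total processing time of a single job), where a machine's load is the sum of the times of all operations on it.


Machine loads:
  Machine 1: 3 + 9 + 5 = 17
  Machine 2: 10 + 2 + 6 = 18
  Machine 3: 3 + 1 + 7 = 11
Max machine load = 18
Job totals:
  Job 1: 16
  Job 2: 12
  Job 3: 18
Max job total = 18
Lower bound = max(18, 18) = 18

18


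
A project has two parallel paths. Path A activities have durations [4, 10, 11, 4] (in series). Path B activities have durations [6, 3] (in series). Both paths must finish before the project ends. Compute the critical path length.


Path A total = 4 + 10 + 11 + 4 = 29
Path B total = 6 + 3 = 9
Critical path = longest path = max(29, 9) = 29

29


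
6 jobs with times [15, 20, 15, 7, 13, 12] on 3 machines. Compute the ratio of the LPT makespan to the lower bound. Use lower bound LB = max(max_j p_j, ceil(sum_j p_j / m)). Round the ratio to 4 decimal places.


LPT order: [20, 15, 15, 13, 12, 7]
Machine loads after assignment: [27, 28, 27]
LPT makespan = 28
Lower bound = max(max_job, ceil(total/3)) = max(20, 28) = 28
Ratio = 28 / 28 = 1.0

1.0


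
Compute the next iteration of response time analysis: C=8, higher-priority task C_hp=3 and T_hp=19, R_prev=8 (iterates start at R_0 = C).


R_next = C + ceil(R_prev / T_hp) * C_hp
ceil(8 / 19) = ceil(0.4211) = 1
Interference = 1 * 3 = 3
R_next = 8 + 3 = 11

11


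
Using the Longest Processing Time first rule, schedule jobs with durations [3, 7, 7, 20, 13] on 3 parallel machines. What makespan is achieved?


Sort jobs in decreasing order (LPT): [20, 13, 7, 7, 3]
Assign each job to the least loaded machine:
  Machine 1: jobs [20], load = 20
  Machine 2: jobs [13, 3], load = 16
  Machine 3: jobs [7, 7], load = 14
Makespan = max load = 20

20


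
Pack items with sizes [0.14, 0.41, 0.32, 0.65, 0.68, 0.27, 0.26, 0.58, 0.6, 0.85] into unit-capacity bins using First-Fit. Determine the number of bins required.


Place items sequentially using First-Fit:
  Item 0.14 -> new Bin 1
  Item 0.41 -> Bin 1 (now 0.55)
  Item 0.32 -> Bin 1 (now 0.87)
  Item 0.65 -> new Bin 2
  Item 0.68 -> new Bin 3
  Item 0.27 -> Bin 2 (now 0.92)
  Item 0.26 -> Bin 3 (now 0.94)
  Item 0.58 -> new Bin 4
  Item 0.6 -> new Bin 5
  Item 0.85 -> new Bin 6
Total bins used = 6

6


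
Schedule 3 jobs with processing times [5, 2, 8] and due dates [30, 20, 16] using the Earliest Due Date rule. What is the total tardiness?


Sort by due date (EDD order): [(8, 16), (2, 20), (5, 30)]
Compute completion times and tardiness:
  Job 1: p=8, d=16, C=8, tardiness=max(0,8-16)=0
  Job 2: p=2, d=20, C=10, tardiness=max(0,10-20)=0
  Job 3: p=5, d=30, C=15, tardiness=max(0,15-30)=0
Total tardiness = 0

0


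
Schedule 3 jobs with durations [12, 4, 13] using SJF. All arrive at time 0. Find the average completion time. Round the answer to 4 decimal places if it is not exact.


SJF order (ascending): [4, 12, 13]
Completion times:
  Job 1: burst=4, C=4
  Job 2: burst=12, C=16
  Job 3: burst=13, C=29
Average completion = 49/3 = 16.3333

16.3333


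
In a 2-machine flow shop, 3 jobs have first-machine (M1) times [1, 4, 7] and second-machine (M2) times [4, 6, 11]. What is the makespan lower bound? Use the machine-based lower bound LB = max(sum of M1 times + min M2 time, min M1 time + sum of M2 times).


LB1 = sum(M1 times) + min(M2 times) = 12 + 4 = 16
LB2 = min(M1 times) + sum(M2 times) = 1 + 21 = 22
Lower bound = max(LB1, LB2) = max(16, 22) = 22

22


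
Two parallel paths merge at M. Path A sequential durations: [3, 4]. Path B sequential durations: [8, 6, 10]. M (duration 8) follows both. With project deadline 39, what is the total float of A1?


Forward pass: ES(A1) = sum of predecessors on chain A = 0
EF = ES + duration = 0 + 3 = 3
Backward pass: LF(M) = deadline = 39; LS(M) = 39 - 8 = 31
LF(A1) = LS(M) - sum(successors on chain A) = 31 - 4 = 27
LS = LF - duration = 27 - 3 = 24
Total float = LS - ES = 24 - 0 = 24

24


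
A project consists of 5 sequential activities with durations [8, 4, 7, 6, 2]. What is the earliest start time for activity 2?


Activity 2 starts after activities 1 through 1 complete.
Predecessor durations: [8]
ES = 8 = 8

8


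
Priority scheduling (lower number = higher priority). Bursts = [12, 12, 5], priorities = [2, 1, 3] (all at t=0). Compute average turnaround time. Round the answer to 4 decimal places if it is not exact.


Sort by priority (ascending = highest first):
Order: [(1, 12), (2, 12), (3, 5)]
Completion times:
  Priority 1, burst=12, C=12
  Priority 2, burst=12, C=24
  Priority 3, burst=5, C=29
Average turnaround = 65/3 = 21.6667

21.6667


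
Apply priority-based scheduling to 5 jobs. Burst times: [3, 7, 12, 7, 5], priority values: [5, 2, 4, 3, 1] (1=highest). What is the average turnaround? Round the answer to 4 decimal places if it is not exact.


Sort by priority (ascending = highest first):
Order: [(1, 5), (2, 7), (3, 7), (4, 12), (5, 3)]
Completion times:
  Priority 1, burst=5, C=5
  Priority 2, burst=7, C=12
  Priority 3, burst=7, C=19
  Priority 4, burst=12, C=31
  Priority 5, burst=3, C=34
Average turnaround = 101/5 = 20.2

20.2


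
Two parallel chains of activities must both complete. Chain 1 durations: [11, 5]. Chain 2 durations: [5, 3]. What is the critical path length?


Path A total = 11 + 5 = 16
Path B total = 5 + 3 = 8
Critical path = longest path = max(16, 8) = 16

16


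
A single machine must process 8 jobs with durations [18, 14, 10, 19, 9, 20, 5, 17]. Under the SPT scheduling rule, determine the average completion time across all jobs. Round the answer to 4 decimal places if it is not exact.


Sort jobs by processing time (SPT order): [5, 9, 10, 14, 17, 18, 19, 20]
Compute completion times sequentially:
  Job 1: processing = 5, completes at 5
  Job 2: processing = 9, completes at 14
  Job 3: processing = 10, completes at 24
  Job 4: processing = 14, completes at 38
  Job 5: processing = 17, completes at 55
  Job 6: processing = 18, completes at 73
  Job 7: processing = 19, completes at 92
  Job 8: processing = 20, completes at 112
Sum of completion times = 413
Average completion time = 413/8 = 51.625

51.625


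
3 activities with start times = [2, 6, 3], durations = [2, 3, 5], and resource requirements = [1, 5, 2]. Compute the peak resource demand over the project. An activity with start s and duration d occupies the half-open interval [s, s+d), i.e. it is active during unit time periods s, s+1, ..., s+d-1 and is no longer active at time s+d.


Each activity i is active on [start_i, start_i + duration_i).
Compute total resource usage per time slot:
  t=0: active resources = [], total = 0
  t=1: active resources = [], total = 0
  t=2: active resources = [1], total = 1
  t=3: active resources = [1, 2], total = 3
  t=4: active resources = [2], total = 2
  t=5: active resources = [2], total = 2
  t=6: active resources = [5, 2], total = 7
  t=7: active resources = [5, 2], total = 7
  t=8: active resources = [5], total = 5
Peak resource demand = 7

7


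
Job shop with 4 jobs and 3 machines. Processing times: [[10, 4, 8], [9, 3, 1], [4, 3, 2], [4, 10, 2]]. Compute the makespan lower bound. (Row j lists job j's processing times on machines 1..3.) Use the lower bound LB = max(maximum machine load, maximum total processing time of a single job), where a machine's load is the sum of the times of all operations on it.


Machine loads:
  Machine 1: 10 + 9 + 4 + 4 = 27
  Machine 2: 4 + 3 + 3 + 10 = 20
  Machine 3: 8 + 1 + 2 + 2 = 13
Max machine load = 27
Job totals:
  Job 1: 22
  Job 2: 13
  Job 3: 9
  Job 4: 16
Max job total = 22
Lower bound = max(27, 22) = 27

27


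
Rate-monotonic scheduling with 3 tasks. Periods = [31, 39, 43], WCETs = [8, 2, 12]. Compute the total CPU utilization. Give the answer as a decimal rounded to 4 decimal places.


Compute individual utilizations (exact fractions):
  Task 1: C/T = 8/31 (approx. 0.2581)
  Task 2: C/T = 2/39 (approx. 0.0513)
  Task 3: C/T = 12/43 (approx. 0.2791)
Total utilization U = 8/31 + 2/39 + 12/43 = 30590/51987
Rounded to 4 decimal places: U = 0.5884
RM (Liu & Layland) bound for 3 tasks = 0.779763; compare with U = 30590/51987 (approx. 0.588416)
U <= bound, so schedulable by RM sufficient condition.

0.5884


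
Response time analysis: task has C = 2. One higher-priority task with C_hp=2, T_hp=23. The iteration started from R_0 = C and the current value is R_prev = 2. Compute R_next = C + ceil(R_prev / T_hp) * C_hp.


R_next = C + ceil(R_prev / T_hp) * C_hp
ceil(2 / 23) = ceil(0.087) = 1
Interference = 1 * 2 = 2
R_next = 2 + 2 = 4

4


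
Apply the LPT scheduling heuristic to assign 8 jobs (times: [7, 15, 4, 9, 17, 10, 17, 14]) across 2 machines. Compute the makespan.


Sort jobs in decreasing order (LPT): [17, 17, 15, 14, 10, 9, 7, 4]
Assign each job to the least loaded machine:
  Machine 1: jobs [17, 15, 9, 7], load = 48
  Machine 2: jobs [17, 14, 10, 4], load = 45
Makespan = max load = 48

48


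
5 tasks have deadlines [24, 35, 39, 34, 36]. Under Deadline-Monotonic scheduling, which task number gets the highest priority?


Sort tasks by relative deadline (ascending):
  Task 1: deadline = 24
  Task 4: deadline = 34
  Task 2: deadline = 35
  Task 5: deadline = 36
  Task 3: deadline = 39
Priority order (highest first): [1, 4, 2, 5, 3]
Highest priority task = 1

1


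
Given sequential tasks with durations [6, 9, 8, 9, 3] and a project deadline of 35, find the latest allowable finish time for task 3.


LF(activity 3) = deadline - sum of successor durations
Successors: activities 4 through 5 with durations [9, 3]
Sum of successor durations = 12
LF = 35 - 12 = 23

23


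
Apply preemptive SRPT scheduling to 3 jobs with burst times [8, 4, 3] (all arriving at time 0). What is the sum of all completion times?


Since all jobs arrive at t=0, SRPT equals SPT ordering.
SPT order: [3, 4, 8]
Completion times:
  Job 1: p=3, C=3
  Job 2: p=4, C=7
  Job 3: p=8, C=15
Total completion time = 3 + 7 + 15 = 25

25


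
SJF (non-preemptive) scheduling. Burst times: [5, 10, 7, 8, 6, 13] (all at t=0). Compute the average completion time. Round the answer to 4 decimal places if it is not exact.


SJF order (ascending): [5, 6, 7, 8, 10, 13]
Completion times:
  Job 1: burst=5, C=5
  Job 2: burst=6, C=11
  Job 3: burst=7, C=18
  Job 4: burst=8, C=26
  Job 5: burst=10, C=36
  Job 6: burst=13, C=49
Average completion = 145/6 = 24.1667

24.1667


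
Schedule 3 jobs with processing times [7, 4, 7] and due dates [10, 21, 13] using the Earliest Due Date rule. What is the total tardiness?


Sort by due date (EDD order): [(7, 10), (7, 13), (4, 21)]
Compute completion times and tardiness:
  Job 1: p=7, d=10, C=7, tardiness=max(0,7-10)=0
  Job 2: p=7, d=13, C=14, tardiness=max(0,14-13)=1
  Job 3: p=4, d=21, C=18, tardiness=max(0,18-21)=0
Total tardiness = 1

1


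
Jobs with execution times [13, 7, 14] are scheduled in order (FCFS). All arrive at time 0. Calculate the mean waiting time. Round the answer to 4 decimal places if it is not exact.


FCFS order (as given): [13, 7, 14]
Waiting times:
  Job 1: wait = 0
  Job 2: wait = 13
  Job 3: wait = 20
Sum of waiting times = 33
Average waiting time = 33/3 = 11.0

11.0


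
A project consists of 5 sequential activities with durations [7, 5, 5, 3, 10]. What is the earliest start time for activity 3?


Activity 3 starts after activities 1 through 2 complete.
Predecessor durations: [7, 5]
ES = 7 + 5 = 12

12


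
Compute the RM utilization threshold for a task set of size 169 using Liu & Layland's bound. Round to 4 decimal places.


Compute 2^(1/169) = 1.0041098851
Subtract 1: 1.0041098851 - 1 = 0.0041098851
Multiply by n: 169 * 0.0041098851 = 0.6945705819
Round to 4 dp: 0.6946

0.6946


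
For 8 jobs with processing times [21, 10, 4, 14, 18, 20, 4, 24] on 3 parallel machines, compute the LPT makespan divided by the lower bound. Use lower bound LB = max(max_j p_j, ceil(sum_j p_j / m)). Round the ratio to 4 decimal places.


LPT order: [24, 21, 20, 18, 14, 10, 4, 4]
Machine loads after assignment: [38, 39, 38]
LPT makespan = 39
Lower bound = max(max_job, ceil(total/3)) = max(24, 39) = 39
Ratio = 39 / 39 = 1.0

1.0


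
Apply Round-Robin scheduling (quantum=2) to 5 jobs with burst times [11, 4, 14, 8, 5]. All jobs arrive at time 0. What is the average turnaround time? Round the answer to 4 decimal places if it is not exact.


Time quantum = 2
Execution trace:
  J1 runs 2 units, time = 2
  J2 runs 2 units, time = 4
  J3 runs 2 units, time = 6
  J4 runs 2 units, time = 8
  J5 runs 2 units, time = 10
  J1 runs 2 units, time = 12
  J2 runs 2 units, time = 14
  J3 runs 2 units, time = 16
  J4 runs 2 units, time = 18
  J5 runs 2 units, time = 20
  J1 runs 2 units, time = 22
  J3 runs 2 units, time = 24
  J4 runs 2 units, time = 26
  J5 runs 1 units, time = 27
  J1 runs 2 units, time = 29
  J3 runs 2 units, time = 31
  J4 runs 2 units, time = 33
  J1 runs 2 units, time = 35
  J3 runs 2 units, time = 37
  J1 runs 1 units, time = 38
  J3 runs 2 units, time = 40
  J3 runs 2 units, time = 42
Finish times: [38, 14, 42, 33, 27]
Average turnaround = 154/5 = 30.8

30.8


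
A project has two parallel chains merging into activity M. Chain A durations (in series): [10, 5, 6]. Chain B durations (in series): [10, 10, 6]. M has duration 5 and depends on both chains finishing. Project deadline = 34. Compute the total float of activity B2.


Forward pass: ES(B2) = sum of predecessors on chain B = 10
EF = ES + duration = 10 + 10 = 20
Backward pass: LF(M) = deadline = 34; LS(M) = 34 - 5 = 29
LF(B2) = LS(M) - sum(successors on chain B) = 29 - 6 = 23
LS = LF - duration = 23 - 10 = 13
Total float = LS - ES = 13 - 10 = 3

3


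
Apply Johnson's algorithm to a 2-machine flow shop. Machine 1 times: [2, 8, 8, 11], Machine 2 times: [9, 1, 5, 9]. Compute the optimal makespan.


Apply Johnson's rule:
  Group 1 (a <= b): [(1, 2, 9)]
  Group 2 (a > b): [(4, 11, 9), (3, 8, 5), (2, 8, 1)]
Optimal job order: [1, 4, 3, 2]
Schedule:
  Job 1: M1 done at 2, M2 done at 11
  Job 4: M1 done at 13, M2 done at 22
  Job 3: M1 done at 21, M2 done at 27
  Job 2: M1 done at 29, M2 done at 30
Makespan = 30

30


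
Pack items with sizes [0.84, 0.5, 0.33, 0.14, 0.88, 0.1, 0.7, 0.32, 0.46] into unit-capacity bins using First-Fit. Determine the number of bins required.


Place items sequentially using First-Fit:
  Item 0.84 -> new Bin 1
  Item 0.5 -> new Bin 2
  Item 0.33 -> Bin 2 (now 0.83)
  Item 0.14 -> Bin 1 (now 0.98)
  Item 0.88 -> new Bin 3
  Item 0.1 -> Bin 2 (now 0.93)
  Item 0.7 -> new Bin 4
  Item 0.32 -> new Bin 5
  Item 0.46 -> Bin 5 (now 0.78)
Total bins used = 5

5


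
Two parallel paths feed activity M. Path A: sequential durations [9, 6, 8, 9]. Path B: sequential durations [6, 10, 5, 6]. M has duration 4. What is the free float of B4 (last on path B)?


ES(B4) = sum of predecessors on chain B = 21
EF(B4) = ES + duration = 21 + 6 = 27
Successor of B4 is M. ES(M) = max(sum(A), sum(B)) = max(32, 27) = 32
Free float = ES(successor) - EF(current) = 32 - 27 = 5

5


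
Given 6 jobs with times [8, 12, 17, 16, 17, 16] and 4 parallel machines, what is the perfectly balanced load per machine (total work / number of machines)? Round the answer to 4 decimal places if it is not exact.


Total processing time = 8 + 12 + 17 + 16 + 17 + 16 = 86
Number of machines = 4
Ideal balanced load = 86 / 4 = 21.5

21.5


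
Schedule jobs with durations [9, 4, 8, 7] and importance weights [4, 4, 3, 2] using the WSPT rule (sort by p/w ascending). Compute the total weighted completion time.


Compute p/w ratios and sort ascending (WSPT): [(4, 4), (9, 4), (8, 3), (7, 2)]
Compute weighted completion times:
  Job (p=4,w=4): C=4, w*C=4*4=16
  Job (p=9,w=4): C=13, w*C=4*13=52
  Job (p=8,w=3): C=21, w*C=3*21=63
  Job (p=7,w=2): C=28, w*C=2*28=56
Total weighted completion time = 187

187


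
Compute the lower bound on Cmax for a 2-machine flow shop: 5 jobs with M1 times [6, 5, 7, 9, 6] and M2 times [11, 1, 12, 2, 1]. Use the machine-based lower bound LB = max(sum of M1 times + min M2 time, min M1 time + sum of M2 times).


LB1 = sum(M1 times) + min(M2 times) = 33 + 1 = 34
LB2 = min(M1 times) + sum(M2 times) = 5 + 27 = 32
Lower bound = max(LB1, LB2) = max(34, 32) = 34

34


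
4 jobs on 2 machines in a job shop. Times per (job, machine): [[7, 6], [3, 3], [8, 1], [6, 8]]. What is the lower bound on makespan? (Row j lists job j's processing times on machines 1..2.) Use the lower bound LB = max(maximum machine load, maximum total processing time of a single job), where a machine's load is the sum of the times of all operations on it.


Machine loads:
  Machine 1: 7 + 3 + 8 + 6 = 24
  Machine 2: 6 + 3 + 1 + 8 = 18
Max machine load = 24
Job totals:
  Job 1: 13
  Job 2: 6
  Job 3: 9
  Job 4: 14
Max job total = 14
Lower bound = max(24, 14) = 24

24


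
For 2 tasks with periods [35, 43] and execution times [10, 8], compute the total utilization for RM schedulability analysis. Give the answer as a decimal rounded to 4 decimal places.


Compute individual utilizations (exact fractions):
  Task 1: C/T = 10/35 = 2/7 (approx. 0.2857)
  Task 2: C/T = 8/43 (approx. 0.186)
Total utilization U = 2/7 + 8/43 = 142/301
Rounded to 4 decimal places: U = 0.4718
RM (Liu & Layland) bound for 2 tasks = 0.828427; compare with U = 142/301 (approx. 0.471761)
U <= bound, so schedulable by RM sufficient condition.

0.4718


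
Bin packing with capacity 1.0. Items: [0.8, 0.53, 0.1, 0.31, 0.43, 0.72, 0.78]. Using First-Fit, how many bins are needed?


Place items sequentially using First-Fit:
  Item 0.8 -> new Bin 1
  Item 0.53 -> new Bin 2
  Item 0.1 -> Bin 1 (now 0.9)
  Item 0.31 -> Bin 2 (now 0.84)
  Item 0.43 -> new Bin 3
  Item 0.72 -> new Bin 4
  Item 0.78 -> new Bin 5
Total bins used = 5

5


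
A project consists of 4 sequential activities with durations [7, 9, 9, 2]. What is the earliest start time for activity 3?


Activity 3 starts after activities 1 through 2 complete.
Predecessor durations: [7, 9]
ES = 7 + 9 = 16

16


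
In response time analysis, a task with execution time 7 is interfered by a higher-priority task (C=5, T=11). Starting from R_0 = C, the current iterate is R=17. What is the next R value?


R_next = C + ceil(R_prev / T_hp) * C_hp
ceil(17 / 11) = ceil(1.5455) = 2
Interference = 2 * 5 = 10
R_next = 7 + 10 = 17
R_next = R_prev, so the iteration has converged (response time = 17).

17


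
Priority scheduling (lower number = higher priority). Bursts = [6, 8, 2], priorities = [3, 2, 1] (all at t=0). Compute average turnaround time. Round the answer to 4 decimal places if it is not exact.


Sort by priority (ascending = highest first):
Order: [(1, 2), (2, 8), (3, 6)]
Completion times:
  Priority 1, burst=2, C=2
  Priority 2, burst=8, C=10
  Priority 3, burst=6, C=16
Average turnaround = 28/3 = 9.3333

9.3333


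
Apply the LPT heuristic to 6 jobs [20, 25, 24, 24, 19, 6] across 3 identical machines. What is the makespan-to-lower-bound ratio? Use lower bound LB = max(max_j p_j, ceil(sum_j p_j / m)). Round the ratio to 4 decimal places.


LPT order: [25, 24, 24, 20, 19, 6]
Machine loads after assignment: [31, 44, 43]
LPT makespan = 44
Lower bound = max(max_job, ceil(total/3)) = max(25, 40) = 40
Ratio = 44 / 40 = 1.1

1.1


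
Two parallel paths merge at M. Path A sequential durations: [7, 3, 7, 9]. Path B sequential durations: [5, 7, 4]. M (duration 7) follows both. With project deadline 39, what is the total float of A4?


Forward pass: ES(A4) = sum of predecessors on chain A = 17
EF = ES + duration = 17 + 9 = 26
Backward pass: LF(M) = deadline = 39; LS(M) = 39 - 7 = 32
LF(A4) = LS(M) - sum(successors on chain A) = 32 - 0 = 32
LS = LF - duration = 32 - 9 = 23
Total float = LS - ES = 23 - 17 = 6

6


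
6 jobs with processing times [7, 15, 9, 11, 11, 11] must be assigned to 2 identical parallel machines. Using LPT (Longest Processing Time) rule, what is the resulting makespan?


Sort jobs in decreasing order (LPT): [15, 11, 11, 11, 9, 7]
Assign each job to the least loaded machine:
  Machine 1: jobs [15, 11, 7], load = 33
  Machine 2: jobs [11, 11, 9], load = 31
Makespan = max load = 33

33


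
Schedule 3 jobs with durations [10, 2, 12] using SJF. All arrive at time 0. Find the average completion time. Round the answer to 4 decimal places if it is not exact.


SJF order (ascending): [2, 10, 12]
Completion times:
  Job 1: burst=2, C=2
  Job 2: burst=10, C=12
  Job 3: burst=12, C=24
Average completion = 38/3 = 12.6667

12.6667


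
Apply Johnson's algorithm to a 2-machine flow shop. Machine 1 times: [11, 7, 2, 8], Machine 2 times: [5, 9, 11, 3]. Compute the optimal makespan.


Apply Johnson's rule:
  Group 1 (a <= b): [(3, 2, 11), (2, 7, 9)]
  Group 2 (a > b): [(1, 11, 5), (4, 8, 3)]
Optimal job order: [3, 2, 1, 4]
Schedule:
  Job 3: M1 done at 2, M2 done at 13
  Job 2: M1 done at 9, M2 done at 22
  Job 1: M1 done at 20, M2 done at 27
  Job 4: M1 done at 28, M2 done at 31
Makespan = 31

31


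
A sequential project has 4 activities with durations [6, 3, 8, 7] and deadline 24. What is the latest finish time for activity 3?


LF(activity 3) = deadline - sum of successor durations
Successors: activities 4 through 4 with durations [7]
Sum of successor durations = 7
LF = 24 - 7 = 17

17


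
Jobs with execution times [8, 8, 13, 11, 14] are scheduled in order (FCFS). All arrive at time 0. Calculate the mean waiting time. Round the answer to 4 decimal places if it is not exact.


FCFS order (as given): [8, 8, 13, 11, 14]
Waiting times:
  Job 1: wait = 0
  Job 2: wait = 8
  Job 3: wait = 16
  Job 4: wait = 29
  Job 5: wait = 40
Sum of waiting times = 93
Average waiting time = 93/5 = 18.6

18.6


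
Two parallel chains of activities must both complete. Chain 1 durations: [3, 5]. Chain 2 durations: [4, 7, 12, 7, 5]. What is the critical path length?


Path A total = 3 + 5 = 8
Path B total = 4 + 7 + 12 + 7 + 5 = 35
Critical path = longest path = max(8, 35) = 35

35


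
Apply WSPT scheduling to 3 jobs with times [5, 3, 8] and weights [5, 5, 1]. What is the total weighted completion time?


Compute p/w ratios and sort ascending (WSPT): [(3, 5), (5, 5), (8, 1)]
Compute weighted completion times:
  Job (p=3,w=5): C=3, w*C=5*3=15
  Job (p=5,w=5): C=8, w*C=5*8=40
  Job (p=8,w=1): C=16, w*C=1*16=16
Total weighted completion time = 71

71


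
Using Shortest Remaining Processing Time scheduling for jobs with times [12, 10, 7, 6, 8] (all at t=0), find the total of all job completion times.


Since all jobs arrive at t=0, SRPT equals SPT ordering.
SPT order: [6, 7, 8, 10, 12]
Completion times:
  Job 1: p=6, C=6
  Job 2: p=7, C=13
  Job 3: p=8, C=21
  Job 4: p=10, C=31
  Job 5: p=12, C=43
Total completion time = 6 + 13 + 21 + 31 + 43 = 114

114


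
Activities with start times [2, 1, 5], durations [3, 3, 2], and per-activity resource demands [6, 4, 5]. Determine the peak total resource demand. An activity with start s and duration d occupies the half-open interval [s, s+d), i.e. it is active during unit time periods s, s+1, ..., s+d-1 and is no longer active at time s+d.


Each activity i is active on [start_i, start_i + duration_i).
Compute total resource usage per time slot:
  t=0: active resources = [], total = 0
  t=1: active resources = [4], total = 4
  t=2: active resources = [6, 4], total = 10
  t=3: active resources = [6, 4], total = 10
  t=4: active resources = [6], total = 6
  t=5: active resources = [5], total = 5
  t=6: active resources = [5], total = 5
Peak resource demand = 10

10


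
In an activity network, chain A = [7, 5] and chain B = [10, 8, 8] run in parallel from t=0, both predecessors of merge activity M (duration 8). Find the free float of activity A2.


ES(A2) = sum of predecessors on chain A = 7
EF(A2) = ES + duration = 7 + 5 = 12
Successor of A2 is M. ES(M) = max(sum(A), sum(B)) = max(12, 26) = 26
Free float = ES(successor) - EF(current) = 26 - 12 = 14

14


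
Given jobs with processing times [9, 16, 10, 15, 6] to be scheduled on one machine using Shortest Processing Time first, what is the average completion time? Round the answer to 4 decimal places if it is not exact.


Sort jobs by processing time (SPT order): [6, 9, 10, 15, 16]
Compute completion times sequentially:
  Job 1: processing = 6, completes at 6
  Job 2: processing = 9, completes at 15
  Job 3: processing = 10, completes at 25
  Job 4: processing = 15, completes at 40
  Job 5: processing = 16, completes at 56
Sum of completion times = 142
Average completion time = 142/5 = 28.4

28.4


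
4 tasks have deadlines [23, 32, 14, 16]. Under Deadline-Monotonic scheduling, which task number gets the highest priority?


Sort tasks by relative deadline (ascending):
  Task 3: deadline = 14
  Task 4: deadline = 16
  Task 1: deadline = 23
  Task 2: deadline = 32
Priority order (highest first): [3, 4, 1, 2]
Highest priority task = 3

3


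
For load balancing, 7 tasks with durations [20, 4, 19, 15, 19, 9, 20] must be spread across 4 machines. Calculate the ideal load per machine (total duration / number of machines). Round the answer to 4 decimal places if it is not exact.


Total processing time = 20 + 4 + 19 + 15 + 19 + 9 + 20 = 106
Number of machines = 4
Ideal balanced load = 106 / 4 = 26.5

26.5


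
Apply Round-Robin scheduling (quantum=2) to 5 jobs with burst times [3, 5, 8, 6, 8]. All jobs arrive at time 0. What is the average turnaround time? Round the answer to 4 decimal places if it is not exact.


Time quantum = 2
Execution trace:
  J1 runs 2 units, time = 2
  J2 runs 2 units, time = 4
  J3 runs 2 units, time = 6
  J4 runs 2 units, time = 8
  J5 runs 2 units, time = 10
  J1 runs 1 units, time = 11
  J2 runs 2 units, time = 13
  J3 runs 2 units, time = 15
  J4 runs 2 units, time = 17
  J5 runs 2 units, time = 19
  J2 runs 1 units, time = 20
  J3 runs 2 units, time = 22
  J4 runs 2 units, time = 24
  J5 runs 2 units, time = 26
  J3 runs 2 units, time = 28
  J5 runs 2 units, time = 30
Finish times: [11, 20, 28, 24, 30]
Average turnaround = 113/5 = 22.6

22.6


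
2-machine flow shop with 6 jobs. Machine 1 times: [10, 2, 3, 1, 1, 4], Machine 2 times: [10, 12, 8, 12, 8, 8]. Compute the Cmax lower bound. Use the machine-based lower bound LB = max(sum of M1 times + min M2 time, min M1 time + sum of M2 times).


LB1 = sum(M1 times) + min(M2 times) = 21 + 8 = 29
LB2 = min(M1 times) + sum(M2 times) = 1 + 58 = 59
Lower bound = max(LB1, LB2) = max(29, 59) = 59

59


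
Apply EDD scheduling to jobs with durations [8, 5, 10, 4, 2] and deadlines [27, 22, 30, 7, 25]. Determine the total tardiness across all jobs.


Sort by due date (EDD order): [(4, 7), (5, 22), (2, 25), (8, 27), (10, 30)]
Compute completion times and tardiness:
  Job 1: p=4, d=7, C=4, tardiness=max(0,4-7)=0
  Job 2: p=5, d=22, C=9, tardiness=max(0,9-22)=0
  Job 3: p=2, d=25, C=11, tardiness=max(0,11-25)=0
  Job 4: p=8, d=27, C=19, tardiness=max(0,19-27)=0
  Job 5: p=10, d=30, C=29, tardiness=max(0,29-30)=0
Total tardiness = 0

0


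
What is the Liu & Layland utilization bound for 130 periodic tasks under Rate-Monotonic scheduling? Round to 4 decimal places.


Compute 2^(1/130) = 1.0053461413
Subtract 1: 1.0053461413 - 1 = 0.0053461413
Multiply by n: 130 * 0.0053461413 = 0.6949983690
Round to 4 dp: 0.6950

0.6950


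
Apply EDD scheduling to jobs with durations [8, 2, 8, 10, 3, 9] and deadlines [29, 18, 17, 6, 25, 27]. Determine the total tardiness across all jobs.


Sort by due date (EDD order): [(10, 6), (8, 17), (2, 18), (3, 25), (9, 27), (8, 29)]
Compute completion times and tardiness:
  Job 1: p=10, d=6, C=10, tardiness=max(0,10-6)=4
  Job 2: p=8, d=17, C=18, tardiness=max(0,18-17)=1
  Job 3: p=2, d=18, C=20, tardiness=max(0,20-18)=2
  Job 4: p=3, d=25, C=23, tardiness=max(0,23-25)=0
  Job 5: p=9, d=27, C=32, tardiness=max(0,32-27)=5
  Job 6: p=8, d=29, C=40, tardiness=max(0,40-29)=11
Total tardiness = 23

23


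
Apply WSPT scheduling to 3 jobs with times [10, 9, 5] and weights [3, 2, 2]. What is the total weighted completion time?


Compute p/w ratios and sort ascending (WSPT): [(5, 2), (10, 3), (9, 2)]
Compute weighted completion times:
  Job (p=5,w=2): C=5, w*C=2*5=10
  Job (p=10,w=3): C=15, w*C=3*15=45
  Job (p=9,w=2): C=24, w*C=2*24=48
Total weighted completion time = 103

103


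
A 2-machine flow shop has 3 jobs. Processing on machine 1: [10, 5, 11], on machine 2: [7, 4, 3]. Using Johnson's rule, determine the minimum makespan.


Apply Johnson's rule:
  Group 1 (a <= b): []
  Group 2 (a > b): [(1, 10, 7), (2, 5, 4), (3, 11, 3)]
Optimal job order: [1, 2, 3]
Schedule:
  Job 1: M1 done at 10, M2 done at 17
  Job 2: M1 done at 15, M2 done at 21
  Job 3: M1 done at 26, M2 done at 29
Makespan = 29

29


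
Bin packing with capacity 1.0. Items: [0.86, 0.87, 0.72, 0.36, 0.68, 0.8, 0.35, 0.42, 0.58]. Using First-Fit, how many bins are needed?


Place items sequentially using First-Fit:
  Item 0.86 -> new Bin 1
  Item 0.87 -> new Bin 2
  Item 0.72 -> new Bin 3
  Item 0.36 -> new Bin 4
  Item 0.68 -> new Bin 5
  Item 0.8 -> new Bin 6
  Item 0.35 -> Bin 4 (now 0.71)
  Item 0.42 -> new Bin 7
  Item 0.58 -> Bin 7 (now 1.0)
Total bins used = 7

7


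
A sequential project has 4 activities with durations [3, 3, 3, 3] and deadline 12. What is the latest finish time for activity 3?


LF(activity 3) = deadline - sum of successor durations
Successors: activities 4 through 4 with durations [3]
Sum of successor durations = 3
LF = 12 - 3 = 9

9


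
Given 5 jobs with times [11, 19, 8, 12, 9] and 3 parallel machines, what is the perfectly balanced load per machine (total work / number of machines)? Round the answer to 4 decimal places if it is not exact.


Total processing time = 11 + 19 + 8 + 12 + 9 = 59
Number of machines = 3
Ideal balanced load = 59 / 3 = 19.6667

19.6667


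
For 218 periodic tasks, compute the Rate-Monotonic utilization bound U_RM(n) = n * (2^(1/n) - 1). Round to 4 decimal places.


Compute 2^(1/218) = 1.0031846344
Subtract 1: 1.0031846344 - 1 = 0.0031846344
Multiply by n: 218 * 0.0031846344 = 0.6942502992
Round to 4 dp: 0.6943

0.6943


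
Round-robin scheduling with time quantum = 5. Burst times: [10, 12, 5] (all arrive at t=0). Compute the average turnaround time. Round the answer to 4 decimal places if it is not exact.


Time quantum = 5
Execution trace:
  J1 runs 5 units, time = 5
  J2 runs 5 units, time = 10
  J3 runs 5 units, time = 15
  J1 runs 5 units, time = 20
  J2 runs 5 units, time = 25
  J2 runs 2 units, time = 27
Finish times: [20, 27, 15]
Average turnaround = 62/3 = 20.6667

20.6667


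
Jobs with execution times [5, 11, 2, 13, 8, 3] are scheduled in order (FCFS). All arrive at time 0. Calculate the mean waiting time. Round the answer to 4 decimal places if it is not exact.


FCFS order (as given): [5, 11, 2, 13, 8, 3]
Waiting times:
  Job 1: wait = 0
  Job 2: wait = 5
  Job 3: wait = 16
  Job 4: wait = 18
  Job 5: wait = 31
  Job 6: wait = 39
Sum of waiting times = 109
Average waiting time = 109/6 = 18.1667

18.1667


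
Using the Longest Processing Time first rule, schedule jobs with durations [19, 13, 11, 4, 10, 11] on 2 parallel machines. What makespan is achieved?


Sort jobs in decreasing order (LPT): [19, 13, 11, 11, 10, 4]
Assign each job to the least loaded machine:
  Machine 1: jobs [19, 11, 4], load = 34
  Machine 2: jobs [13, 11, 10], load = 34
Makespan = max load = 34

34


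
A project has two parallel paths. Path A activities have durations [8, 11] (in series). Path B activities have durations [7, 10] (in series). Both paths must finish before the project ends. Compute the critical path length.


Path A total = 8 + 11 = 19
Path B total = 7 + 10 = 17
Critical path = longest path = max(19, 17) = 19

19


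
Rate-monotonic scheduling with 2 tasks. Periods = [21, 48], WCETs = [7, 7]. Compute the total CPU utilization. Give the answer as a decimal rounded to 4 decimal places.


Compute individual utilizations (exact fractions):
  Task 1: C/T = 7/21 = 1/3 (approx. 0.3333)
  Task 2: C/T = 7/48 (approx. 0.1458)
Total utilization U = 1/3 + 7/48 = 23/48
Rounded to 4 decimal places: U = 0.4792
RM (Liu & Layland) bound for 2 tasks = 0.828427; compare with U = 23/48 (approx. 0.479167)
U <= bound, so schedulable by RM sufficient condition.

0.4792


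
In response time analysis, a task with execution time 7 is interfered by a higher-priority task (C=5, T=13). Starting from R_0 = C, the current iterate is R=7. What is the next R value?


R_next = C + ceil(R_prev / T_hp) * C_hp
ceil(7 / 13) = ceil(0.5385) = 1
Interference = 1 * 5 = 5
R_next = 7 + 5 = 12

12
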